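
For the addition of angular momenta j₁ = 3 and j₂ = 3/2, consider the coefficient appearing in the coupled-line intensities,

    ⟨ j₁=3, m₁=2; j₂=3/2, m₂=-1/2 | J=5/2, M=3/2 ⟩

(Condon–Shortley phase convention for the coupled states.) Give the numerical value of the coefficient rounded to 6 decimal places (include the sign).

+0.267261

triangle: 2!·4!·1!/8! = 48/40320
(j±m)!: 5!·1!·1!·2!·4!·1! = 5760
prefactor² = (2J+1)·Δ·N² = 288/7
  k=0: +1/(0!·2!·1!·1!·3!·0!) = 1/12
  k=1: −1/(1!·1!·0!·0!·4!·1!) = -1/24
Σ = 1/24  ⇒  CG² = 288/7·(1/24)² = 1/14
CG = +√(1/14) = +0.267261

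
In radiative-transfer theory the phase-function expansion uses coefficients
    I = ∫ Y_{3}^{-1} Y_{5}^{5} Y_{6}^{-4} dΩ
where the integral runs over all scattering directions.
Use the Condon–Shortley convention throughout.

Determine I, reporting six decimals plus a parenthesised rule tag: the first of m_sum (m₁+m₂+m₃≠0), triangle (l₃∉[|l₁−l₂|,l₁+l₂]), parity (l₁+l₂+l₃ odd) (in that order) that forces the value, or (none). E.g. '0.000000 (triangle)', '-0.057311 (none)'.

-0.152880 (none)

m-sum 0 ✓  L=14 even ✓  2≤6≤8 ✓
Π(2lᵢ+1) = 7×11×13 = 1001
triangle coeff Δ(3,5,6) = 1/675675
Σ_t [0,2]: t=0:+1/8640 t=1:−1/2304 t=2:+1/8640 = -7/34560
(3j)²=7/429 [(3 5 6; 0 0 0)], sign=-1
Σ_t [2,2]: t=2:+1/322560 = 1/322560
(3j)²=18/1001 [(3 5 6; -1 5 -4)], sign=+1
⇒ 4πI² = 42/143
I = (-1)√(42/143/(4π)) = -0.15288036
No selection rule forces the value: the integral is nonzero (none).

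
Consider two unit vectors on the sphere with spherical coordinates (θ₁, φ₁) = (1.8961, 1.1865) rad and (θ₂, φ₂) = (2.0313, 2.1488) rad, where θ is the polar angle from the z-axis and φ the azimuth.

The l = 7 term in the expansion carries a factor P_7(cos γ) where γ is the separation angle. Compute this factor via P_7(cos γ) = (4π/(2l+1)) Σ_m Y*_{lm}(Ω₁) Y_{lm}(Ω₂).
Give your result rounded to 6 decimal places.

0.305296

Term-by-term m-sum for l=7 (normalisation 4π/15 = 0.837758):
  m=-7: (-0.149640, 0.308582) × (-0.181988, -0.143107) = (0.071393, -0.034744)  (running Σ = (0.071393, -0.034744))
  m=-6: (-0.290228, -0.321074) × (-0.407034, 0.137797) = (0.162376, 0.090695)  (running Σ = (0.233769, 0.055952))
  m=-5: (0.086298, -0.031568) × (-0.082596, 0.321359) = (0.003017, 0.030340)  (running Σ = (0.236786, 0.086292))
  m=-4: (0.010624, -0.315980) × (-0.061350, -0.067025) = (-0.021831, 0.018673)  (running Σ = (0.214955, 0.104965))
  m=-3: (0.193505, 0.085929) × (-0.349780, 0.057602) = (-0.072634, -0.018910)  (running Σ = (0.142322, 0.086055))
  m=-2: (0.169650, -0.164041) × (-0.025784, 0.058554) = (0.005231, 0.014163)  (running Σ = (0.147553, 0.100218))
  m=-1: (0.092624, 0.229040) × (-0.176927, -0.271228) = (0.045734, -0.065646)  (running Σ = (0.193287, 0.034573))
  m=0: (0.209465, -0.000000) × (-0.105761, 0.000000) = (-0.022153, 0.000000)  (running Σ = (0.171134, 0.034573))
  m=1: (-0.092624, 0.229040) × (0.176927, -0.271228) = (0.045734, 0.065646)  (running Σ = (0.216868, 0.100218))
  m=2: (0.169650, 0.164041) × (-0.025784, -0.058554) = (0.005231, -0.014163)  (running Σ = (0.222099, 0.086055))
  m=3: (-0.193505, 0.085929) × (0.349780, 0.057602) = (-0.072634, 0.018910)  (running Σ = (0.149465, 0.104965))
  m=4: (0.010624, 0.315980) × (-0.061350, 0.067025) = (-0.021831, -0.018673)  (running Σ = (0.127635, 0.086292))
  m=5: (-0.086298, -0.031568) × (0.082596, 0.321359) = (0.003017, -0.030340)  (running Σ = (0.130652, 0.055952))
  m=6: (-0.290228, 0.321074) × (-0.407034, -0.137797) = (0.162376, -0.090695)  (running Σ = (0.293028, -0.034744))
  m=7: (0.149640, 0.308582) × (0.181988, -0.143107) = (0.071393, 0.034744)  (running Σ = (0.364421, -0.000000))
Accumulated sum (0.364421, -0.000000); after 4π/(2l+1) scaling, (0.305296, -0.000000) ⇒ P_7 = 0.305296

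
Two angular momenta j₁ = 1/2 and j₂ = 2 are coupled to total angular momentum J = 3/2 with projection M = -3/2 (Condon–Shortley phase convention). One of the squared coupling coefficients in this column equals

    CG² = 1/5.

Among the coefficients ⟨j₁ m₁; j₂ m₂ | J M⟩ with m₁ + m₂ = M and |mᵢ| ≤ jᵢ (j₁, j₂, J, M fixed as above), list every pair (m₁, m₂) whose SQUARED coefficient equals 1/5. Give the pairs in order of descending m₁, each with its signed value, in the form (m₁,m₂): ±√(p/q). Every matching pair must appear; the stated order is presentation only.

(-1/2,-1): −√(1/5)

Admissible pairs with m₁+m₂ = M = -3/2: (-1/2,-1), (1/2,-2)
  (m₁,m₂)=(1/2,-2): CG² = 4/5, CG = +√(4/5)
  (m₁,m₂)=(-1/2,-1): CG² = 1/5, CG = −√(1/5)   ← matches the target
Pairs with CG² = 1/5: (-1/2,-1): −√(1/5)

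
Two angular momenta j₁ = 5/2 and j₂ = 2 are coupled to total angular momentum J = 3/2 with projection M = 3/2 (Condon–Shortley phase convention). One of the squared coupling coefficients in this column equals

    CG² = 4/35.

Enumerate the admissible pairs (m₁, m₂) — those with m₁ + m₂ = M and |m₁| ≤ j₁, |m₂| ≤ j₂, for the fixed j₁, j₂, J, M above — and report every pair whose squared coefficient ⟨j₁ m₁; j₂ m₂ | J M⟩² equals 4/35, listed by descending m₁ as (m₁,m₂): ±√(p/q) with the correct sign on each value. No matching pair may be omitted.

Admissible pairs with m₁+m₂ = M = 3/2: (-1/2,2), (1/2,1), (3/2,0), (5/2,-1)
  (m₁,m₂)=(5/2,-1): CG² = 2/7, CG = +√(2/7)
  (m₁,m₂)=(3/2,0): CG² = 12/35, CG = −√(12/35)
  (m₁,m₂)=(1/2,1): CG² = 9/35, CG = +√(9/35)
  (m₁,m₂)=(-1/2,2): CG² = 4/35, CG = −√(4/35)   ← matches the target
Pairs with CG² = 4/35: (-1/2,2): −√(4/35)

(-1/2,2): −√(4/35)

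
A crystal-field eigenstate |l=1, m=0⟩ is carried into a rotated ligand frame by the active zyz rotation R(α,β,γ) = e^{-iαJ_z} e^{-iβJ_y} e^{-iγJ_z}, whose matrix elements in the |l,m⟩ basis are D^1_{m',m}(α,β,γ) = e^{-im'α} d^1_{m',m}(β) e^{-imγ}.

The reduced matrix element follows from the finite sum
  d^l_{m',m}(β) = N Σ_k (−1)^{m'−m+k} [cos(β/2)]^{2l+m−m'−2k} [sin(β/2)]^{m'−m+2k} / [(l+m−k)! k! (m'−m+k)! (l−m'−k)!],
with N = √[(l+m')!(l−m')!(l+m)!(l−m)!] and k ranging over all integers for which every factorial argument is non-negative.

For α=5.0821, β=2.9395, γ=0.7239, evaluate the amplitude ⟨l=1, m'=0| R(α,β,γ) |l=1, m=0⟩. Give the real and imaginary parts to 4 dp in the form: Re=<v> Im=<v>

First d^1_{0,0}(β=2.9395), then the phase factors e^{-i(0)α} and e^{-i(0)γ}:
Half-angle: c=0.100874, s=0.994899. N=√(1·1·1·1)=1.000000
Admissible k: 0..1 (factorial args all ≥0)
  k=0: (−1)^0·1.0000/(1)·0.1009^2·0.9949^0 = +0.010176
  k=1: (−1)^1·1.0000/(1)·0.1009^0·0.9949^2 = -0.989824
d^1_{0,0}(2.9395) = +0.010176 -0.989824 = -0.979649
Attach z-rotation phases: D = e^{-i(0)(5.0821)}·(-0.979649)·e^{-i(0)(0.7239)} = -0.979649+0.000000i

Re=-0.9796 Im=0.0000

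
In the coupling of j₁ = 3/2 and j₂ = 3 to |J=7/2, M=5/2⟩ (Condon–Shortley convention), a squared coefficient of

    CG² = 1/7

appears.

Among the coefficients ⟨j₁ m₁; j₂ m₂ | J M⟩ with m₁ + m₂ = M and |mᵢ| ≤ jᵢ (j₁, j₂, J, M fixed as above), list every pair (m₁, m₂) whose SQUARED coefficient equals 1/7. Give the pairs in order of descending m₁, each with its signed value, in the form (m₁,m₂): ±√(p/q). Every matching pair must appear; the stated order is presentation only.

Admissible pairs with m₁+m₂ = M = 5/2: (-1/2,3), (1/2,2), (3/2,1)
  (m₁,m₂)=(3/2,1): CG² = 10/21, CG = +√(10/21)
  (m₁,m₂)=(1/2,2): CG² = 1/7, CG = −√(1/7)   ← matches the target
  (m₁,m₂)=(-1/2,3): CG² = 8/21, CG = −√(8/21)
Pairs with CG² = 1/7: (1/2,2): −√(1/7)

(1/2,2): −√(1/7)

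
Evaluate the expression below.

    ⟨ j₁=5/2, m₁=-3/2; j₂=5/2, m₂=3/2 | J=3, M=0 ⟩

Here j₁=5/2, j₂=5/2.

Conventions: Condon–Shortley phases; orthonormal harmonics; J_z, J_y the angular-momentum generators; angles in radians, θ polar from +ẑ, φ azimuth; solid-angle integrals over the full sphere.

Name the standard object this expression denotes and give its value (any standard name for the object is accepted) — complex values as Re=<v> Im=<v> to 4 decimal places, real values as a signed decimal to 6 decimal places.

This is a Clebsch–Gordan (vector-coupling) coefficient.
√[7·2!3!3!/9! · 1!4!4!1!3!3!] = √(144/5)
  +(−1)^1/∏(1,1,3,3,0,0)! = -1/36  (running -1/36)
  +(−1)^2/∏(2,0,2,2,1,1)! = 1/8  (running 7/72)
⟨..|..⟩ = √(144/5)·(7/72) = +0.521749

Clebsch–Gordan coefficient, +√(49/180) ≈ +0.521749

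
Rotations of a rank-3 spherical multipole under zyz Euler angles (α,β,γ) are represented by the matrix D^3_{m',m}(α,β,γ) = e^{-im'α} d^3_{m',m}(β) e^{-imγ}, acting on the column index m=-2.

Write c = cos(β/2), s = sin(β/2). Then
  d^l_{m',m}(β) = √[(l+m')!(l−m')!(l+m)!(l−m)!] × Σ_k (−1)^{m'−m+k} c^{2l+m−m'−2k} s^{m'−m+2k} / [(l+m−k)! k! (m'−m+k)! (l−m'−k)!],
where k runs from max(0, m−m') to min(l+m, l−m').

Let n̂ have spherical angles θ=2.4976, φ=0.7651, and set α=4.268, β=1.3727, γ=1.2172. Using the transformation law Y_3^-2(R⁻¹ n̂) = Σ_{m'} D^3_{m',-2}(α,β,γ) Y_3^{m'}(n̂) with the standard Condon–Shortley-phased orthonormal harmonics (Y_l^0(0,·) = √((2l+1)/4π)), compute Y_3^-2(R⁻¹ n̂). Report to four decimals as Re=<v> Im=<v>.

Re=0.0904 Im=-0.3494

Need the full column D^3_{m',-2} for m'=−3..3 at α=4.2680, β=1.3727, γ=1.2172.
cos(β/2)=0.773564, sin(β/2)=0.633718
d^3_{-3,-2}: single k=1 term ⇒ +0.429985;  D = -0.383446+0.194567i
d^3_{-2,-2}: k∈[0..1] ⇒ +0.214278 -0.719031 = -0.504752;  D = +0.012705+0.504592i
d^3_{-1,-2}: k∈[0..1] ⇒ -0.555109 +0.745087 = +0.189979;  D = +0.173528+0.077330i
d^3_{0,-2}: k∈[0..1] ⇒ +0.787659 -0.528612 = +0.259046;  D = -0.196924+0.168303i
d^3_{1,-2}: k∈[0..1] ⇒ -0.745087 +0.250021 = -0.495066;  D = +0.128613+0.478068i
d^3_{2,-2}: k∈[0..1] ⇒ +0.482555 -0.064770 = +0.417785;  D = +0.410916+0.075447i
d^3_{3,-2}: single k=0 term ⇒ -0.193665;  D = +0.113466-0.156945i
Y_3^{m'}(θ=2.4976,φ=0.7651) and Σ D·Y over m':
  (-0.3834+0.1946i)·(-0.0598-0.0676i)  (+0.0127+0.5046i)·(-0.0120+0.2944i)  (+0.1735+0.0773i)·(+0.3076-0.2953i)  (-0.1969+0.1683i)·(-0.0590+0.0000i)  (+0.1286+0.4781i)·(-0.3076-0.2953i)  (+0.4109+0.0754i)·(-0.0120-0.2944i)  (+0.1135-0.1569i)·(+0.0598-0.0676i)
Y_3^-2(R⁻¹ n̂) = +0.090354-0.349358i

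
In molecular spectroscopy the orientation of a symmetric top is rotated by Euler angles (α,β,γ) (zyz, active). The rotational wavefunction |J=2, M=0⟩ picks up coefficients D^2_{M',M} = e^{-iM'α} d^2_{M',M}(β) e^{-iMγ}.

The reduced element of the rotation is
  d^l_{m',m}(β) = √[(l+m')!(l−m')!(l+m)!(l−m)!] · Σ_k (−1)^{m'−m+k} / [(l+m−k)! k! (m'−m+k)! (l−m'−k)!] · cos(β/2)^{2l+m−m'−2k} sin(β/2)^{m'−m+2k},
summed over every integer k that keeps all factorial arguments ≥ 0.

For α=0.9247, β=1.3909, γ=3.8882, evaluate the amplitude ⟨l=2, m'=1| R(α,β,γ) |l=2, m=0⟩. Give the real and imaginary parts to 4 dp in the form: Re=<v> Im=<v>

Split into d^2_{1,0}(β=1.3909) × two z-phases.
Half-angle: c=0.767765, s=0.640731. N=√(6·1·2·2)=4.898979
The bounds max(0,m−m')=0 and min(l+m,l−m')=1 give 2 terms
  k=0: (−1)^1·4.8990/(2)·0.7678^3·0.6407^1 = -0.710292
  k=1: (−1)^2·4.8990/(2)·0.7678^1·0.6407^3 = +0.494688
d^2_{1,0}(1.3909) = -0.710292 +0.494688 = -0.215604
Attach z-rotation phases: D = e^{-i(1)(0.9247)}·(-0.215604)·e^{-i(0)(3.8882)} = -0.129810+0.172147i

Re=-0.1298 Im=0.1721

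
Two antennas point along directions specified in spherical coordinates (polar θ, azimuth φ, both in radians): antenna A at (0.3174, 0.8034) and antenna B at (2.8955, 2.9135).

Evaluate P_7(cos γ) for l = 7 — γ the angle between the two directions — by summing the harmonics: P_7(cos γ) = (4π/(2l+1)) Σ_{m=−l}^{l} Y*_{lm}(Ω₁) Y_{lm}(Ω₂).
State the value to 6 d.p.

Summing Y*_{l m}(θ₁,φ₁)·Y_{l m}(θ₂,φ₂) over m ∈ [−7, 7]; prefactor 4π/(2·7+1) = 0.837758:
  m=-7: (+0.000114-0.000088i) × (+0.000001-0.000025i) = -0.000000-0.000000i  (running Σ = -0.000000-0.000000i)
  m=-6: (+0.000177-0.001633i) × (-0.000076-0.000372i) = -0.000001+0.000000i  (running Σ = -0.000001+0.000000i)
  m=-5: (-0.007472-0.008954i) × (-0.001475-0.003213i) = -0.000018+0.000037i  (running Σ = -0.000018+0.000037i)
  m=-4: (-0.057623-0.004156i) × (-0.014156-0.018299i) = +0.000740+0.001113i  (running Σ = +0.000721+0.001151i)
  m=-3: (-0.150003+0.134617i) × (-0.083598-0.068196i) = +0.021720-0.001024i  (running Σ = +0.022442+0.000126i)
  m=-2: (-0.016789+0.466105i) × (-0.307699-0.150990i) = +0.075543-0.140885i  (running Σ = +0.097985-0.140759i)
  m=-1: (+0.401902+0.416638i) × (-0.622396-0.144478i) = -0.189947-0.317380i  (running Σ = -0.091962-0.458139i)
  m=0: (+0.012961-0.000000i) × (-0.343268+0.000000i) = -0.004449+0.000000i  (running Σ = -0.096411-0.458139i)
  m=1: (-0.401902+0.416638i) × (+0.622396-0.144478i) = -0.189947+0.317380i  (running Σ = -0.286358-0.140759i)
  m=2: (-0.016789-0.466105i) × (-0.307699+0.150990i) = +0.075543+0.140885i  (running Σ = -0.210815+0.000126i)
  m=3: (+0.150003+0.134617i) × (+0.083598-0.068196i) = +0.021720+0.001024i  (running Σ = -0.189094+0.001151i)
  m=4: (-0.057623+0.004156i) × (-0.014156+0.018299i) = +0.000740-0.001113i  (running Σ = -0.188355+0.000037i)
  m=5: (+0.007472-0.008954i) × (+0.001475-0.003213i) = -0.000018-0.000037i  (running Σ = -0.188372+0.000000i)
  m=6: (+0.000177+0.001633i) × (-0.000076+0.000372i) = -0.000001-0.000000i  (running Σ = -0.188373-0.000000i)
  m=7: (-0.000114-0.000088i) × (-0.000001-0.000025i) = -0.000000+0.000000i  (running Σ = -0.188373+0.000000i)
Accumulated sum -0.188373+0.000000i; after 4π/(2l+1) scaling, -0.157811+0.000000i ⇒ P_7 = -0.157811

-0.157811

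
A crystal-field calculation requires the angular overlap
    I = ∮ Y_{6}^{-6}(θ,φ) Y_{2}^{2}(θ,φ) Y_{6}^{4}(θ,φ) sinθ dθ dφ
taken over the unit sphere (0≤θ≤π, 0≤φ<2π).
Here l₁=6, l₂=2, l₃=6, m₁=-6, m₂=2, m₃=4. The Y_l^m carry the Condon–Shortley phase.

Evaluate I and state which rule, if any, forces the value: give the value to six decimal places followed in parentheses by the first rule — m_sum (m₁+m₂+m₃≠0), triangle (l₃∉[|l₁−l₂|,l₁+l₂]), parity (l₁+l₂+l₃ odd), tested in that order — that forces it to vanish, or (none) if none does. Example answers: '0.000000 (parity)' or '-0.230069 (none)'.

Rules hold: Σm=0, L=14 even, 4≤6≤8.
N = 13·5·13 = 845
Δ = 2!·10!·2!/15! = 1/90090
Racah Σ t=0..2: t=0:+1/69120 t=1:−1/14400 t=2:+1/69120 = -7/172800
⇒ 3j(6 2 6; 0 0 0)² = 14/715, sgn -1
Racah Σ t=2..2: t=2:+1/14515200 = 1/14515200
⇒ 3j(6 2 6; -6 2 4)² = 2/455, sgn +1
4πI² = N·(3j₀)²·(3jₘ)² = 4/55
I = -1·√(0.0727273/4π) = -0.07607531
No selection rule forces the value: the integral is nonzero (none).

-0.076075 (none)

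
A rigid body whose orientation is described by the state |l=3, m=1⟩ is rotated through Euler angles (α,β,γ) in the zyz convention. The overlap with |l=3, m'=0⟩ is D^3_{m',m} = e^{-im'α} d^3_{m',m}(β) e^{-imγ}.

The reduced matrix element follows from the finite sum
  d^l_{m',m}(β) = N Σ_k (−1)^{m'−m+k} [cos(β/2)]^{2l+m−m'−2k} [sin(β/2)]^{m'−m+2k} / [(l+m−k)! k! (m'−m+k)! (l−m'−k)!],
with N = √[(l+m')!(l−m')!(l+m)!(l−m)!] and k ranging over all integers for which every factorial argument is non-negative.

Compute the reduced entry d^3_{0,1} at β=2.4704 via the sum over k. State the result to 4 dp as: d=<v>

d^3_{0,1}(β=2.4704) via the finite sum:
Half-angle: c=0.329332, s=0.944214. N=√(6·6·24·2)=41.569219
Admissible k: 1..3 (factorial args all ≥0)
  k=1: (−1)^0·41.5692/(12)·0.3293^5·0.9442^1 = +0.012672
  k=2: (−1)^1·41.5692/(4)·0.3293^3·0.9442^3 = -0.312483
  k=3: (−1)^2·41.5692/(12)·0.3293^1·0.9442^5 = +0.856204
d^3_{0,1}(2.4704) = +0.012672 -0.312483 +0.856204 = +0.556393

d=0.5564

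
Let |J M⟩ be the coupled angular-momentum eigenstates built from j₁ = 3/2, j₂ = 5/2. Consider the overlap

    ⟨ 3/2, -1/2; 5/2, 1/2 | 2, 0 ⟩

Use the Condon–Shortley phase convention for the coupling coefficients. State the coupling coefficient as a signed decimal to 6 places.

-0.267261

√[5·2!1!3!/7! · 1!2!3!2!2!2!] = √(8/7)
  +(−1)^1/∏(1,1,1,2,0,1)! = -1/2  (running -1/2)
  +(−1)^2/∏(2,0,0,1,1,2)! = 1/4  (running -1/4)
⟨..|..⟩ = √(8/7)·(-1/4) = -0.267261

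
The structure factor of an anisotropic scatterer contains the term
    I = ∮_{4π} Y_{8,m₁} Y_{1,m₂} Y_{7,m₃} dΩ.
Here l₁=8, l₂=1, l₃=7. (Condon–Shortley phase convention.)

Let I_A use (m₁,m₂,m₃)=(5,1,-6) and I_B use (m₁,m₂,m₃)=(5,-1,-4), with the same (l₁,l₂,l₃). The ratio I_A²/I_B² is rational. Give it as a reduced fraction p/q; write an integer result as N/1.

1/26

l's match ⇒ only the (l;m) 3-j factors differ between A and B.
A: triangle coeff Δ(8,1,7) = 1/2040; Σ_t [2,2]: t=2:+1/12454041600 = 1/12454041600; (3j)²=1/680 [(8 1 7; 5 1 -6)], sign=-1
B: triangle coeff Δ(8,1,7) = 1/2040; Σ_t [0,0]: t=0:+1/479001600 = 1/479001600; (3j)²=13/340 [(8 1 7; 5 -1 -4)], sign=-1
I_A²/I_B² = (1/680)/(13/340) = 1/26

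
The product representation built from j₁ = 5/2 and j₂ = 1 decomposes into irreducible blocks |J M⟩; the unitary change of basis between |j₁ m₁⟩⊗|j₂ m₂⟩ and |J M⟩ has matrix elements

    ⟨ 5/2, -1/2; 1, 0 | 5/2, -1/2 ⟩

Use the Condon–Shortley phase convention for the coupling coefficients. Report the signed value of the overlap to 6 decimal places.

-0.169031  (= −√(1/35))

√[6·1!4!1!/7! · 2!3!1!1!2!3!] = √(144/35)
  +(−1)^0/∏(0,1,3,1,1,0)! = 1/6  (running 1/6)
  +(−1)^1/∏(1,0,2,0,2,1)! = -1/4  (running -1/12)
⟨..|..⟩ = √(144/35)·(-1/12) = -0.169031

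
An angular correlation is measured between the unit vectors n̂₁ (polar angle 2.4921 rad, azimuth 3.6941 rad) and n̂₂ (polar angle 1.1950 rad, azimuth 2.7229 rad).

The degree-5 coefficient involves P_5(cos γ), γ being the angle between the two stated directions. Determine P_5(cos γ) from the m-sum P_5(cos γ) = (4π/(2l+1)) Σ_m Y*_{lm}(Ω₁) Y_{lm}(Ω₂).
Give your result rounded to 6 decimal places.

Addition theorem: P_5(cos γ) = (4π/11) Σ_m Y*_{lm}(Ω₁) Y_{lm}(Ω₂), m = −5…5:
  m=-5: Y*=+0.034887-0.013896i  Y=+0.161372-0.280107i  product +0.001737-0.012014i
  m=-4: Y*=+0.093290-0.125499i  Y=-0.041860+0.401150i  product +0.046439+0.042676i
  m=-3: Y*=+0.031207-0.358936i  Y=-0.018298-0.056210i  product -0.020747+0.004814i
  m=-2: Y*=-0.200147-0.398168i  Y=-0.214697-0.238267i  product -0.051899+0.133174i
  m=-1: Y*=-0.093666-0.057751i  Y=+0.137395+0.061141i  product -0.009338-0.013662i
  m=+0: Y*=+0.377621-0.000000i  Y=+0.288187+0.000000i  product +0.108825+0.000000i
  m=+1: Y*=+0.093666-0.057751i  Y=-0.137395+0.061141i  product -0.009338+0.013662i
  m=+2: Y*=-0.200147+0.398168i  Y=-0.214697+0.238267i  product -0.051899-0.133174i
  m=+3: Y*=-0.031207-0.358936i  Y=+0.018298-0.056210i  product -0.020747-0.004814i
  m=+4: Y*=+0.093290+0.125499i  Y=-0.041860-0.401150i  product +0.046439-0.042676i
  m=+5: Y*=-0.034887-0.013896i  Y=-0.161372-0.280107i  product +0.001737+0.012014i
Accumulated sum +0.041209+0.000000i; after 4π/(2l+1) scaling, +0.047077+0.000000i ⇒ P_5 = 0.047077

0.047077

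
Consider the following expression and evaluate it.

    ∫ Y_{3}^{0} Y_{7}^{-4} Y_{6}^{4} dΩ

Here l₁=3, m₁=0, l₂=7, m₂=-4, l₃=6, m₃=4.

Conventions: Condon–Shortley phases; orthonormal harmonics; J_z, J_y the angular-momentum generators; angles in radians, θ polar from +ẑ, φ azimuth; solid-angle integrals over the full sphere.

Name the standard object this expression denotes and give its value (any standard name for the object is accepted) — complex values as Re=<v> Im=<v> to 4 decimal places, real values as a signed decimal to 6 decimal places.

Gaunt coefficient, -0.078810

This is a Gaunt coefficient — the integral of a triple product of spherical harmonics over the sphere.
Rules hold: Σm=0, L=16 even, 4≤6≤10.
N = 7·15·13 = 1365
Δ = 4!·2!·10!/17! = 1/2042040
Racah Σ t=1..3: t=1:−1/207360 t=2:+1/57600 t=3:−1/207360 = 1/129600
⇒ 3j(3 7 6; 0 0 0)² = 168/12155, sgn +1
Racah Σ t=1..3: t=1:−1/967680 t=2:+1/1451520 t=3:−1/43545600 = -1/2721600
⇒ 3j(3 7 6; 0 -4 4)² = 32/7735, sgn -1
4πI² = N·(3j₀)²·(3jₘ)² = 16128/206635
I = -1·√(0.0780507/4π) = -0.07881037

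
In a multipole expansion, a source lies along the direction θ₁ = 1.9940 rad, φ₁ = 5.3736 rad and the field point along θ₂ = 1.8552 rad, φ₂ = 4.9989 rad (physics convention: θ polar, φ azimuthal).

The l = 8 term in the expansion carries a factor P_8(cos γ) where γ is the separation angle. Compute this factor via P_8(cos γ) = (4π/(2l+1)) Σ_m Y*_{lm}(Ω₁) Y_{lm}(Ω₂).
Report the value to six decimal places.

-0.326368

Expand P_8 via completeness: Σ_{m} conj(Y_{8,m}) at Ω₁ times Y_{8,m} at Ω₂ —
  [-8]  conj(Y_{8,-8})(Ω₁) = 0.13436 - 0.20630j ; Y_{8,-8}(Ω₂) = -0.24519 - 0.27883j ; Δ = -0.09047 + 0.01312j
  [-7]  conj(Y_{8,-7})(Ω₁) = -0.44201 + 0.03718j ; Y_{8,-7}(Ω₂) = 0.39377 - 0.18287j ; Δ = -0.16725 + 0.09547j
  [-6]  conj(Y_{8,-6})(Ω₁) = 0.22436 + 0.24320j ; Y_{8,-6}(Ω₂) = 0.00787 + 0.05267j ; Δ = -0.01104 + 0.01373j
  [-5]  conj(Y_{8,-5})(Ω₁) = -0.01620 + 0.09759j ; Y_{8,-5}(Ω₂) = 0.33488 + 0.04659j ; Δ = -0.00997 + 0.03193j
  [-4]  conj(Y_{8,-4})(Ω₁) = 0.31575 - 0.17116j ; Y_{8,-4}(Ω₂) = -0.07621 + 0.16849j ; Δ = 0.00478 + 0.06624j
  [-3]  conj(Y_{8,-3})(Ω₁) = -0.06868 - 0.03008j ; Y_{8,-3}(Ω₂) = 0.19615 + 0.16903j ; Δ = -0.00839 - 0.01751j
  [-2]  conj(Y_{8,-2})(Ω₁) = -0.07805 - 0.30776j ; Y_{8,-2}(Ω₂) = -0.19513 + 0.12590j ; Δ = 0.05398 + 0.05022j
  [-1]  conj(Y_{8,-1})(Ω₁) = -0.08670 + 0.11143j ; Y_{8,-1}(Ω₂) = 0.06188 + 0.21004j ; Δ = -0.02877 - 0.01131j
  [+0]  conj(Y_{8,0})(Ω₁) = -0.29807 + 0.00000j ; Y_{8,0}(Ω₂) = -0.24406 + 0.00000j ; Δ = 0.07275 + 0.00000j
  [+1]  conj(Y_{8,1})(Ω₁) = 0.08670 + 0.11143j ; Y_{8,1}(Ω₂) = -0.06188 + 0.21004j ; Δ = -0.02877 + 0.01131j
  [+2]  conj(Y_{8,2})(Ω₁) = -0.07805 + 0.30776j ; Y_{8,2}(Ω₂) = -0.19513 - 0.12590j ; Δ = 0.05398 - 0.05022j
  [+3]  conj(Y_{8,3})(Ω₁) = 0.06868 - 0.03008j ; Y_{8,3}(Ω₂) = -0.19615 + 0.16903j ; Δ = -0.00839 + 0.01751j
  [+4]  conj(Y_{8,4})(Ω₁) = 0.31575 + 0.17116j ; Y_{8,4}(Ω₂) = -0.07621 - 0.16849j ; Δ = 0.00478 - 0.06624j
  [+5]  conj(Y_{8,5})(Ω₁) = 0.01620 + 0.09759j ; Y_{8,5}(Ω₂) = -0.33488 + 0.04659j ; Δ = -0.00997 - 0.03193j
  [+6]  conj(Y_{8,6})(Ω₁) = 0.22436 - 0.24320j ; Y_{8,6}(Ω₂) = 0.00787 - 0.05267j ; Δ = -0.01104 - 0.01373j
  [+7]  conj(Y_{8,7})(Ω₁) = 0.44201 + 0.03718j ; Y_{8,7}(Ω₂) = -0.39377 - 0.18287j ; Δ = -0.16725 - 0.09547j
  [+8]  conj(Y_{8,8})(Ω₁) = 0.13436 + 0.20630j ; Y_{8,8}(Ω₂) = -0.24519 + 0.27883j ; Δ = -0.09047 - 0.01312j
Accumulated sum -0.44152 + 0.00000j; after 4π/(2l+1) scaling, -0.32637 + 0.00000j ⇒ P_8 = -0.326368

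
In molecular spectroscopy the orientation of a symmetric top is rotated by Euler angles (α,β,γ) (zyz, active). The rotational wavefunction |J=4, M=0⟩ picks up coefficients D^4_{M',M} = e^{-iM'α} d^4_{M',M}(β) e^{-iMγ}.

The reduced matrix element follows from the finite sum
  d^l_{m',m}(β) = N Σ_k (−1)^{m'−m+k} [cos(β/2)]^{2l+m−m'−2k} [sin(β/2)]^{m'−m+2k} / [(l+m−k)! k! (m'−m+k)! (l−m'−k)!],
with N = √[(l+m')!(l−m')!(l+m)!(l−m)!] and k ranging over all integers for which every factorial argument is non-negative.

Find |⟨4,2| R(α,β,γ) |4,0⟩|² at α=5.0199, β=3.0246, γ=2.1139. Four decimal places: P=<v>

P=0.0010

First d^4_{2,0}(β=3.0246), then the phase factors e^{-i(2)α} and e^{-i(0)γ}:
With c≡cos(β/2)=0.058463 and s≡sin(β/2)=0.998290, N=[720·2·24·24]^{1/2}=910.735966
k: max(0,(0)−(2))=0 … min(4+(0),4−(2))=2
  k=0: (−1)^2·910.7360/(96)·0.0585^6·0.9983^2 = +0.000000
  k=1: (−1)^3·910.7360/(36)·0.0585^4·0.9983^4 = -0.000294
  k=2: (−1)^4·910.7360/(96)·0.0585^2·0.9983^6 = +0.032094
d^4_{2,0}(3.0246) = +0.000000 -0.000294 +0.032094 = +0.031801
|D^4_{2,0}|² = |d^4_{2,0}(β)|² = (+0.031801)² = 0.001011 (the z-rotation phases have unit modulus)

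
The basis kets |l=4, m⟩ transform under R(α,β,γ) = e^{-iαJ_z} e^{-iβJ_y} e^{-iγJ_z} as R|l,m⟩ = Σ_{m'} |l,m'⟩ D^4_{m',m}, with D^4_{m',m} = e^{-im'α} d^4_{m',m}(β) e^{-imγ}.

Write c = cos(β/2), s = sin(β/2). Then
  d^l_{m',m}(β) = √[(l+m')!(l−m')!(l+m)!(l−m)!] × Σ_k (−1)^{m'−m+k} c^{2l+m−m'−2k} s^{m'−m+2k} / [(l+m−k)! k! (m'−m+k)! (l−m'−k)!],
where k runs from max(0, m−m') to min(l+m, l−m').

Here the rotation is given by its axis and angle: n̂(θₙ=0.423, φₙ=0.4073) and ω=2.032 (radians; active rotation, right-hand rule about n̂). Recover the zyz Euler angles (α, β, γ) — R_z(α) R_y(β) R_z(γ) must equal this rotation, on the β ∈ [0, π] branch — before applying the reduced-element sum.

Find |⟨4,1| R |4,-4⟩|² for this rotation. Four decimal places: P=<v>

Axis–angle → zyz. n̂ = (sinθₙcosφₙ, sinθₙsinφₙ, cosθₙ) = (+0.376917, +0.162611, +0.911862), ω = 2.0320.
R = I cosω + sinω [n̂]ₓ + (1−cosω) n̂n̂ᵀ gives
  R = [-0.239737, -0.728021, +0.642271; +0.905155, -0.406816, -0.123268; +0.351028, +0.551802, +0.756501]
β = atan2(√(R₁₃²+R₂₃²), R₃₃) = 0.712850; α = atan2(R₂₃, R₁₃) mod 2π = 6.093565; γ = atan2(R₃₂, −R₃₁) mod 2π = 2.137372
D^4_{1,-4}(6.0936,0.7129,2.1374) = e^{-i·1·6.0936}·d^4_{1,-4}(0.7129)·e^{-i·-4·2.1374}. Compute d first:
With c≡cos(β/2)=0.937150 and s≡sin(β/2)=0.348926, N=[120·6·1·40320]^{1/2}=5387.986637
The bounds max(0,m−m')=0 and min(l+m,l−m')=0 give 1 term
  k=0: (−1)^5·5387.9866/(720)·0.9372^3·0.3489^5 = -0.031856
d^4_{1,-4}(0.7129) = -0.031856
|D^4_{1,-4}|² = |d^4_{1,-4}(β)|² = (-0.031856)² = 0.001015 (the z-rotation phases have unit modulus)

P=0.0010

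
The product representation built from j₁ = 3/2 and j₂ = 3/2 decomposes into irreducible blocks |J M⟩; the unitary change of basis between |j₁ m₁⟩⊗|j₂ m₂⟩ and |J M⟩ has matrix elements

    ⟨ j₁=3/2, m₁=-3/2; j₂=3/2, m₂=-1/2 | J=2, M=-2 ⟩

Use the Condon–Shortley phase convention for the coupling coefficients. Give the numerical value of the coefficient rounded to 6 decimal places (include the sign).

-0.707107

triangle: 1!*2!*2!/6! = 4/720
(j±m)!: 0!*3!*1!*2!*0!*4! = 288
prefactor² = (2J+1)*Δ*N² = 8
  k=1: −1/(1!*0!*2!*0!*0!*2!) = -1/4
Σ = -1/4  ⇒  CG² = 8*(-1/4)² = 1/2
CG = −√(1/2) = -0.707107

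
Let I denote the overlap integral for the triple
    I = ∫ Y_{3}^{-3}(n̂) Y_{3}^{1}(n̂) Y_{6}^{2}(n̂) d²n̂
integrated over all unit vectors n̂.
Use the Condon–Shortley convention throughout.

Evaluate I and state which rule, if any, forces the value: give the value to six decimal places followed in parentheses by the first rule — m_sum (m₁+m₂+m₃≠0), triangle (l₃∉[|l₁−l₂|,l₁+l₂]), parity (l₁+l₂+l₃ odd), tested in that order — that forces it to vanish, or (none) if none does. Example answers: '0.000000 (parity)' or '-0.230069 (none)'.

0.062728 (none)

Checks pass: Σm=0; 12 even; l₃=6∈[0,6].
(2·3+1)(2·3+1)(2·6+1) = 637
Δ: 0! 6! 6! / 13! → 1/12012
sum: t=0:+1/1296 = 1/1296
3j²(3 3 6; 0 0 0) = Δ·Π!·Σ² = 100/3003  (sign +1)
sum: t=0:+1/34560 = 1/34560
3j²(3 3 6; -3 1 2) = Δ·Π!·Σ² = 1/429  (sign +1)
combine: 4πI² = 637·100/3003·1/429 = 700/14157
take √, sign +1: I = 0.06272757
No selection rule forces the value: the integral is nonzero (none).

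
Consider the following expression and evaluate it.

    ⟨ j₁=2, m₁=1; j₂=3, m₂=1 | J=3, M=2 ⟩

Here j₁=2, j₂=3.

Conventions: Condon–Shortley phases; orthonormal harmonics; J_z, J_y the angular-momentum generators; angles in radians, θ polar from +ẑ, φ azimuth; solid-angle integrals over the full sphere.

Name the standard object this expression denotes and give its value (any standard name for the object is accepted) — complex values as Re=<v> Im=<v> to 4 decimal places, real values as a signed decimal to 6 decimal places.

Clebsch–Gordan coefficient, −√(1/4) ≈ -0.500000

This is a Clebsch–Gordan (vector-coupling) coefficient.
√[7·2!2!4!/9! · 3!1!4!2!5!1!] = √(64)
  +(−1)^0/∏(0,2,1,4,1,0)! = 1/48  (running 1/48)
  +(−1)^1/∏(1,1,0,3,2,1)! = -1/12  (running -1/16)
⟨..|..⟩ = √(64)·(-1/16) = -0.500000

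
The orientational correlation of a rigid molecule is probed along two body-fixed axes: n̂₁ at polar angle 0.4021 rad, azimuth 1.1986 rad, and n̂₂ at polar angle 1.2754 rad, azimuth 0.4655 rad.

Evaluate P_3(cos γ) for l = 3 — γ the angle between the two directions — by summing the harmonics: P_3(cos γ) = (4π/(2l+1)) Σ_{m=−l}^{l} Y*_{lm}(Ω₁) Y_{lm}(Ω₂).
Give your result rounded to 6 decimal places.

Summing Y*_{l m}(θ₁,φ₁)·Y_{l m}(θ₂,φ₂) over m ∈ [−3, 3]; prefactor 4π/(2·3+1) = 1.795196:
  [-3]  conj(Y_{3,-3})(Ω₁) = -0.02247 - 0.01097j ; Y_{3,-3}(Ω₂) = 0.06335 - 0.35979j ; Δ = -0.00537 + 0.00739j
  [-2]  conj(Y_{3,-2})(Ω₁) = -0.10594 + 0.09759j ; Y_{3,-2}(Ω₂) = 0.16257 - 0.21845j ; Δ = 0.00410 + 0.03901j
  [-1]  conj(Y_{3,-1})(Ω₁) = 0.14876 + 0.38105j ; Y_{3,-1}(Ω₂) = -0.15921 + 0.07997j ; Δ = -0.05416 - 0.04877j
  [+0]  conj(Y_{3,0})(Ω₁) = 0.42385 + 0.00000j ; Y_{3,0}(Ω₂) = -0.27988 + 0.00000j ; Δ = -0.11863 + 0.00000j
  [+1]  conj(Y_{3,1})(Ω₁) = -0.14876 + 0.38105j ; Y_{3,1}(Ω₂) = 0.15921 + 0.07997j ; Δ = -0.05416 + 0.04877j
  [+2]  conj(Y_{3,2})(Ω₁) = -0.10594 - 0.09759j ; Y_{3,2}(Ω₂) = 0.16257 + 0.21845j ; Δ = 0.00410 - 0.03901j
  [+3]  conj(Y_{3,3})(Ω₁) = 0.02247 - 0.01097j ; Y_{3,3}(Ω₂) = -0.06335 - 0.35979j ; Δ = -0.00537 - 0.00739j
Total Σ_m = -0.22949 - 0.00000j. Multiply by 1.795196: -0.41198 - 0.00000j. P_3(cos γ) = -0.411984

-0.411984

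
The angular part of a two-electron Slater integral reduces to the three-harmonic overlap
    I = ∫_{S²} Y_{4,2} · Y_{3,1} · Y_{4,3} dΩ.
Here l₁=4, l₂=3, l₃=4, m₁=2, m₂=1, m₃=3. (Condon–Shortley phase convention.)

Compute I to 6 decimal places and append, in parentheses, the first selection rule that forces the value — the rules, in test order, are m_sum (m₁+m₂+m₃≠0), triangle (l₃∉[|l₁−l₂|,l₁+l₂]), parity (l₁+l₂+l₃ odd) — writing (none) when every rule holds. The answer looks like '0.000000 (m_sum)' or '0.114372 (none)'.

Σmᵢ = 6 ≠ 0, so the φ-integral vanishes; I = 0

0.000000 (m_sum)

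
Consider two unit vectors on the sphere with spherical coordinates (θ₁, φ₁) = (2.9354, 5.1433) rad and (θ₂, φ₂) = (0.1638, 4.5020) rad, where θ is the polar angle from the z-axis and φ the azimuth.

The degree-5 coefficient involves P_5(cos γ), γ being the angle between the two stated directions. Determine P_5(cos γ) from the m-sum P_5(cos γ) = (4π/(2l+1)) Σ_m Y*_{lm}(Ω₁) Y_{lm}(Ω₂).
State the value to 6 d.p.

Addition theorem: P_5(cos γ) = (4π/11) Σ_m Y*_{lm}(Ω₁) Y_{lm}(Ω₂), m = −5…5:
  m=-5: (0.000139, 0.000092) × (-0.000046, 0.000027) = (-0.000000, -0.000000)  (running Σ = (-0.000000, -0.000000))
  m=-4: (0.000384, -0.002495) × (0.000682, 0.000764) = (0.000002, -0.000001)  (running Σ = (0.000002, -0.000001))
  m=-3: (-0.021761, 0.006212) × (0.006870, -0.009399) = (-0.000091, 0.000247)  (running Σ = (-0.000089, 0.000246))
  m=-2: (0.084848, 0.098920) × (-0.077932, -0.034875) = (-0.003163, -0.010668)  (running Σ = (-0.003251, -0.010422))
  m=-1: (0.187982, -0.408901) × (-0.079299, 0.371339) = (0.136934, 0.102230)  (running Σ = (0.133683, 0.091808))
  m=0: (-0.659751, -0.000000) × (0.756398, 0.000000) = (-0.499034, -0.000000)  (running Σ = (-0.365352, 0.091808))
  m=1: (-0.187982, -0.408901) × (0.079299, 0.371339) = (0.136934, -0.102230)  (running Σ = (-0.228418, -0.010422))
  m=2: (0.084848, -0.098920) × (-0.077932, 0.034875) = (-0.003163, 0.010668)  (running Σ = (-0.231580, 0.000246))
  m=3: (0.021761, 0.006212) × (-0.006870, -0.009399) = (-0.000091, -0.000247)  (running Σ = (-0.231671, -0.000001))
  m=4: (0.000384, 0.002495) × (0.000682, -0.000764) = (0.000002, 0.000001)  (running Σ = (-0.231669, -0.000000))
  m=5: (-0.000139, 0.000092) × (0.000046, 0.000027) = (-0.000000, 0.000000)  (running Σ = (-0.231669, 0.000000))
Accumulated sum (-0.231669, 0.000000); after 4π/(2l+1) scaling, (-0.264658, 0.000000) ⇒ P_5 = -0.264658

-0.264658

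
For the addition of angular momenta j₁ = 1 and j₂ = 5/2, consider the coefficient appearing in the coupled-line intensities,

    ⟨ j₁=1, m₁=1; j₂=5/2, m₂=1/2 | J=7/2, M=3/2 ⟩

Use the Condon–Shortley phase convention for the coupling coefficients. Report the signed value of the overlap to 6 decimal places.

+0.690066

j₁+j₂−J=0  J+j₁−j₂=2  J−j₁+j₂=5  j₁+j₂+J+1=8
(j₁±m₁, j₂±m₂, J±M) = (2,0,3,2,5,2)
P² = 1920/7
sum k=0..0:
  [0] +1/24 = 1/24
S = 1/24
C² = P²·S² = 10/21 ; C = +0.690066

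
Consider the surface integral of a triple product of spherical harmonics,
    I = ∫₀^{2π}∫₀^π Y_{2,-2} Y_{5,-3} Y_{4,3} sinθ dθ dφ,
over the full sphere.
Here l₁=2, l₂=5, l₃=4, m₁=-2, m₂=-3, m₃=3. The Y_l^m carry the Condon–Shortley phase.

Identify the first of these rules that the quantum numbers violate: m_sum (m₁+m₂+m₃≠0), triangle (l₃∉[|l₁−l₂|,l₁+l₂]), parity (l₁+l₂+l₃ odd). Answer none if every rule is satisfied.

m₁+m₂+m₃ = -2 − 3 + 3 = -2  ✗
triangle: |2−5|=3 ≤ l₃=4 ≤ 2+5=7
parity: l₁+l₂+l₃ = 11 is odd

m_sum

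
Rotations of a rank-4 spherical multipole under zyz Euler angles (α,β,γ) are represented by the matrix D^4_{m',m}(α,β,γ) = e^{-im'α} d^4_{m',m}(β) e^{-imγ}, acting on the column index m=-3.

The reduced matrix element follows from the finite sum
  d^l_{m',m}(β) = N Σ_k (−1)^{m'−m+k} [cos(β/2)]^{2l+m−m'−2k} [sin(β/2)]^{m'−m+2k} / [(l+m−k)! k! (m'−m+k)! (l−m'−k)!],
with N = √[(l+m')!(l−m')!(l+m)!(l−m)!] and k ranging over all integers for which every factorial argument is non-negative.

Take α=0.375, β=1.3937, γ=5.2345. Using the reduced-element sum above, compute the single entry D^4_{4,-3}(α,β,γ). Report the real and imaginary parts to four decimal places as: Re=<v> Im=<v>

First d^4_{4,-3}(β=1.3937), then the phase factors e^{-i(4)α} and e^{-i(-3)γ}:
c=cos(1.393700/2)=0.766868, s=sin(1.393700/2)=0.641805; N=√[40320·1·1·5040]=14255.272709
The bounds max(0,m−m')=0 and min(l+m,l−m')=0 give 1 term
  k=0: (−1)^7·14255.2727/(5040)·0.7669^1·0.6418^7 = -0.097294
d^4_{4,-3}(1.3937) = -0.097294
Attach z-rotation phases: D = e^{-i(4)(0.3750)}·(-0.097294)·e^{-i(-3)(5.2345)} = +0.006449-0.097081i

Re=0.0064 Im=-0.0971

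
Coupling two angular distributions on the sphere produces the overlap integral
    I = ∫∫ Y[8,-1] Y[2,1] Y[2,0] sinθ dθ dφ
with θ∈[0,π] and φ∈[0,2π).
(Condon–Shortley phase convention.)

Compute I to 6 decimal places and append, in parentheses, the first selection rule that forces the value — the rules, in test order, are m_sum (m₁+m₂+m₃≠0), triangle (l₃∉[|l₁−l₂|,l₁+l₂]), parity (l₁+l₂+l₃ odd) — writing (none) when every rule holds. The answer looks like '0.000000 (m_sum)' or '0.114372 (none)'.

0.000000 (triangle)

l₃=2 ∉ [6,10] — triangle fails ⇒ I = 0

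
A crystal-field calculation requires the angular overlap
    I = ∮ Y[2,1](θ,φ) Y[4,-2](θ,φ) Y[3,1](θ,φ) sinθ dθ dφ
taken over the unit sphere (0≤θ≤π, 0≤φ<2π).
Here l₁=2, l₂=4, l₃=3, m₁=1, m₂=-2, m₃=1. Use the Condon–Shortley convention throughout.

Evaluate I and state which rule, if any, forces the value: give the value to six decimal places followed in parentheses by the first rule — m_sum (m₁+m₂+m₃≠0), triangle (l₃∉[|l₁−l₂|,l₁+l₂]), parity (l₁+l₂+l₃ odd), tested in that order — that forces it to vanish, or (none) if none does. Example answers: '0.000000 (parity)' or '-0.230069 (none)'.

0.000000 (parity)

l₁+l₂+l₃=9 is odd: 3j(l;000)=0 ⇒ I=0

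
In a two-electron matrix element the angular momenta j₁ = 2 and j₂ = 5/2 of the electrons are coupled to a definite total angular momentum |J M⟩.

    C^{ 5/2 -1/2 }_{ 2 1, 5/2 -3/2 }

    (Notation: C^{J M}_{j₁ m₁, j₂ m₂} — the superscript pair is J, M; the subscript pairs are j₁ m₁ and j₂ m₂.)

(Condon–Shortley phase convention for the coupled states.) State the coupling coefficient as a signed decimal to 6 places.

+0.414039  (= +√(6/35))

j₁+j₂−J=2  J+j₁−j₂=2  J−j₁+j₂=3  j₁+j₂+J+1=8
(j₁±m₁, j₂±m₂, J±M) = (3,1,1,4,2,3)
P² = 216/35
sum k=0..1:
  [0] +1/4 = 1/4
  [1] −1/12 = -1/12
S = 1/6
C² = P²·S² = 6/35 ; C = +0.414039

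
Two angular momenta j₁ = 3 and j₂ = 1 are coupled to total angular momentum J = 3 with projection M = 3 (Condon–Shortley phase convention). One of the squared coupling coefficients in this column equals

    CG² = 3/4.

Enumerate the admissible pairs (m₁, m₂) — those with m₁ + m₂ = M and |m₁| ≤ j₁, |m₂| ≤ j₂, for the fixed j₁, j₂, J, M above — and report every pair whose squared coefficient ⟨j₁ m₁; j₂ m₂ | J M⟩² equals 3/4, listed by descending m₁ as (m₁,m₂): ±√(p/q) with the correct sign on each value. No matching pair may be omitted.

(3,0): +√(3/4)

Admissible pairs with m₁+m₂ = M = 3: (2,1), (3,0)
  (m₁,m₂)=(3,0): CG² = 3/4, CG = +√(3/4)   ← matches the target
  (m₁,m₂)=(2,1): CG² = 1/4, CG = −√(1/4)
Pairs with CG² = 3/4: (3,0): +√(3/4)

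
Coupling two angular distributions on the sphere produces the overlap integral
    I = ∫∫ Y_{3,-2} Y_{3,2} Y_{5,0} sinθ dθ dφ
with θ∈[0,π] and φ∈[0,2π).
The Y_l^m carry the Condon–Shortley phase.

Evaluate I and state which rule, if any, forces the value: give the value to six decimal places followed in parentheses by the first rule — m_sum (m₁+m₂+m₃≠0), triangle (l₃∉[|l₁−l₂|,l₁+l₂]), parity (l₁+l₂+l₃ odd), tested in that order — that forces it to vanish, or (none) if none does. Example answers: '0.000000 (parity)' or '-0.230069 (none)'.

L=11 odd ⇒ parity kills the (l;000) factor ⇒ I = 0

0.000000 (parity)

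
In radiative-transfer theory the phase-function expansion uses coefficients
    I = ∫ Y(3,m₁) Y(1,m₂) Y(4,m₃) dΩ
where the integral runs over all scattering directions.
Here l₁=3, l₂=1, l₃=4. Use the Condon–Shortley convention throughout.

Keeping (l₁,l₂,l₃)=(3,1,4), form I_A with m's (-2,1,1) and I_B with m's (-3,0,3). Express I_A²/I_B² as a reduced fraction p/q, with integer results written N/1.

Same 3,1,4: normalisation and zero-m 3j drop out of the ratio.
A: Δ: 0! 6! 2! / 9! → 1/252; sum: t=0:+1/240 = 1/240; 3j²(3 1 4; -2 1 1) = Δ·Π!·Σ² = 1/84  (sign -1)
B: Δ: 0! 6! 2! / 9! → 1/252; sum: t=0:+1/720 = 1/720; 3j²(3 1 4; -3 0 3) = Δ·Π!·Σ² = 1/36  (sign -1)
I_A²/I_B² = (1/84)/(1/36) = 3/7

3/7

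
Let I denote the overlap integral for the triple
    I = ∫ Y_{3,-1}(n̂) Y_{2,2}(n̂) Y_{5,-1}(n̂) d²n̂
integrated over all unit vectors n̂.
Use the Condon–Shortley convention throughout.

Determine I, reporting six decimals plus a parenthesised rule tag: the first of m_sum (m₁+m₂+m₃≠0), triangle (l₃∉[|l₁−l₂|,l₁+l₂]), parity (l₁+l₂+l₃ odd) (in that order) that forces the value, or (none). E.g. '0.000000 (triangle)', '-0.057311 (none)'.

-0.092802 (none)

m-sum 0 ✓  L=10 even ✓  1≤5≤5 ✓
Π(2lᵢ+1) = 7×5×11 = 385
triangle coeff Δ(3,2,5) = 1/2310
Σ_t [0,0]: t=0:+1/144 = 1/144
(3j)²=10/231 [(3 2 5; 0 0 0)], sign=-1
Σ_t [0,0]: t=0:+1/1152 = 1/1152
(3j)²=1/154 [(3 2 5; -1 2 -1)], sign=+1
⇒ 4πI² = 25/231
I = (-1)√(25/231/(4π)) = -0.09280237
No selection rule forces the value: the integral is nonzero (none).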